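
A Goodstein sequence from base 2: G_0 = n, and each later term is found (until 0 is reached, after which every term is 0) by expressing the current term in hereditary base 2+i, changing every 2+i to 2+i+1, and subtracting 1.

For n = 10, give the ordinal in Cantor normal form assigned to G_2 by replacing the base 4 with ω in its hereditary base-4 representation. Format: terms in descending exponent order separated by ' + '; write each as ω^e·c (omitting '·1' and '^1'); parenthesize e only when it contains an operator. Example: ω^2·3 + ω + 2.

ω^(ω + 1) + 1

i=0: 10 = 2^(2 + 1) + 2 (b=2); 2→3: 3^(3 + 1) + 3 = 84; 84−1 = 83
i=1: 83 = 3^(3 + 1) + 2 (b=3); 3→4: 4^(4 + 1) + 2 = 1026; 1026−1 = 1025
i=2: 1025 = 4^(4 + 1) + 1 (b=4); 4→5: 5^(5 + 1) + 1 = 15626; 15626−1 = 15625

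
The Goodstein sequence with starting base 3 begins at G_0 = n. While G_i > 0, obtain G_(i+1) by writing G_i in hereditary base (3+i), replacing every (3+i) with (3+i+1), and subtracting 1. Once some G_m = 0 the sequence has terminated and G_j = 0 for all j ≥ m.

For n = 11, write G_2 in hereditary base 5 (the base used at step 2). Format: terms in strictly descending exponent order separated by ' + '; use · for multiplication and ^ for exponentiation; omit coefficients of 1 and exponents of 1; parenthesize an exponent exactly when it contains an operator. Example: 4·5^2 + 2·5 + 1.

5^2

G_0 = 11. HB_3(11) = 3^2 + 2. Bump = 18. G_1 = 17.
G_1 = 17. HB_4(17) = 4^2 + 1. Bump = 26. G_2 = 25.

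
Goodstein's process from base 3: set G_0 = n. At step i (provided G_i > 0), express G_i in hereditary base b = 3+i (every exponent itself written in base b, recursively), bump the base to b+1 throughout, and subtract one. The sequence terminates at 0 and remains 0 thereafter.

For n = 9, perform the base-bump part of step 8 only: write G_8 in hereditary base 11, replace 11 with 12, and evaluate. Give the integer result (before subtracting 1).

28

G_0=9  [base 3] 3^2  →[3↦4]→  4^2 = 16  −1 ⇒ G_1=15
G_1=15  [base 4] 3·4 + 3  →[4↦5]→  3·5 + 3 = 18  −1 ⇒ G_2=17
G_2=17  [base 5] 3·5 + 2  →[5↦6]→  3·6 + 2 = 20  −1 ⇒ G_3=19
G_3=19  [base 6] 3·6 + 1  →[6↦7]→  3·7 + 1 = 22  −1 ⇒ G_4=21
G_4=21  [base 7] 3·7  →[7↦8]→  3·8 = 24  −1 ⇒ G_5=23
G_5=23  [base 8] 2·8 + 7  →[8↦9]→  2·9 + 7 = 25  −1 ⇒ G_6=24
G_6=24  [base 9] 2·9 + 6  →[9↦10]→  2·10 + 6 = 26  −1 ⇒ G_7=25
G_7=25  [base 10] 2·10 + 5  →[10↦11]→  2·11 + 5 = 27  −1 ⇒ G_8=26
G_8=26  [base 11] 2·11 + 4  →[11↦12]→  2·12 + 4 = 28  −1 ⇒ G_9=27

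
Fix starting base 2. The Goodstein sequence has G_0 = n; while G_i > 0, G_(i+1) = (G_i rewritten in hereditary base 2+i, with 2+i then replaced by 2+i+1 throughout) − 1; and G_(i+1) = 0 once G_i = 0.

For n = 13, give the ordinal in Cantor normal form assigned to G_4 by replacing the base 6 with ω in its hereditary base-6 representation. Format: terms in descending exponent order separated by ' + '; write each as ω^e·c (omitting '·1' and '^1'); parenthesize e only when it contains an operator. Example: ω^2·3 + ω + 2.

G_0=13  [base 2] 2^(2 + 1) + 2^2 + 1  →[2↦3]→  3^(3 + 1) + 3^3 + 1 = 109  −1 ⇒ G_1=108
G_1=108  [base 3] 3^(3 + 1) + 3^3  →[3↦4]→  4^(4 + 1) + 4^4 = 1280  −1 ⇒ G_2=1279
G_2=1279  [base 4] 4^(4 + 1) + 3·4^3 + 3·4^2 + 3·4 + 3  →[4↦5]→  5^(5 + 1) + 3·5^3 + 3·5^2 + 3·5 + 3 = 16093  −1 ⇒ G_3=16092
G_3=16092  [base 5] 5^(5 + 1) + 3·5^3 + 3·5^2 + 3·5 + 2  →[5↦6]→  6^(6 + 1) + 3·6^3 + 3·6^2 + 3·6 + 2 = 280712  −1 ⇒ G_4=280711
G_4=280711  [base 6] 6^(6 + 1) + 3·6^3 + 3·6^2 + 3·6 + 1  →[6↦7]→  7^(7 + 1) + 3·7^3 + 3·7^2 + 3·7 + 1 = 5765999  −1 ⇒ G_5=5765998

ω^(ω + 1) + ω^3·3 + ω^2·3 + ω·3 + 1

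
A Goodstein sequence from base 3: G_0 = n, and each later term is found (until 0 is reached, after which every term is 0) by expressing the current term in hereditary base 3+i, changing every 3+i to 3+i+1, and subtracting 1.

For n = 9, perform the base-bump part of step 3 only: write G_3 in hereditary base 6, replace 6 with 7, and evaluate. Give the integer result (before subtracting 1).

step 0: 9 = 3^2; sub 4 for 3: 4^2; = 16; G_1 = 16−1 = 15
step 1: 15 = 3·4 + 3; sub 5 for 4: 3·5 + 3; = 18; G_2 = 18−1 = 17
step 2: 17 = 3·5 + 2; sub 6 for 5: 3·6 + 2; = 20; G_3 = 20−1 = 19
step 3: 19 = 3·6 + 1; sub 7 for 6: 3·7 + 1; = 22; G_4 = 22−1 = 21

22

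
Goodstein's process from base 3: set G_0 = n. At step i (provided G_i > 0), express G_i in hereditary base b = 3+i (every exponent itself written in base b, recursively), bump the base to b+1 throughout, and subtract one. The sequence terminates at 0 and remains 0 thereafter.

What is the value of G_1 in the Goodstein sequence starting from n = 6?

7

i=0: 6 = 2·3 (b=3); 3→4: 2·4 = 8; 8−1 = 7
i=1: 7 = 4 + 3 (b=4); 4→5: 5 + 3 = 8; 8−1 = 7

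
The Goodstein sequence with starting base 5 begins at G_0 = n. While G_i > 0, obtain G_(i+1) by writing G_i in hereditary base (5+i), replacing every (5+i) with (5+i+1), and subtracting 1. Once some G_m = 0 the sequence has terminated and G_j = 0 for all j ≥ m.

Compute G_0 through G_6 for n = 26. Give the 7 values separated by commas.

26, 36, 48, 53, 58, 63, 68

(0) 26|_5 = 5^2 + 1 ↦ 6^2 + 1|_6 = 37 ⇒ 36
(1) 36|_6 = 6^2 ↦ 7^2|_7 = 49 ⇒ 48
(2) 48|_7 = 6·7 + 6 ↦ 6·8 + 6|_8 = 54 ⇒ 53
(3) 53|_8 = 6·8 + 5 ↦ 6·9 + 5|_9 = 59 ⇒ 58
(4) 58|_9 = 6·9 + 4 ↦ 6·10 + 4|_10 = 64 ⇒ 63
(5) 63|_10 = 6·10 + 3 ↦ 6·11 + 3|_11 = 69 ⇒ 68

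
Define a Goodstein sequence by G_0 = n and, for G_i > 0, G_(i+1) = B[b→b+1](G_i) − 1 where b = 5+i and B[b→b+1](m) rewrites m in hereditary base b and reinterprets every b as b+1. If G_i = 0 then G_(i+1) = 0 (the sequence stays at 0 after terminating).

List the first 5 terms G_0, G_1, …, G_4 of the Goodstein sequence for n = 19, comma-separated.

19, 21, 23, 25, 27

19 —HB5→ 3·5 + 4 —bump→ 3·6 + 4 = 22 —(−1)→ 21
21 —HB6→ 3·6 + 3 —bump→ 3·7 + 3 = 24 —(−1)→ 23
23 —HB7→ 3·7 + 2 —bump→ 3·8 + 2 = 26 —(−1)→ 25
25 —HB8→ 3·8 + 1 —bump→ 3·9 + 1 = 28 —(−1)→ 27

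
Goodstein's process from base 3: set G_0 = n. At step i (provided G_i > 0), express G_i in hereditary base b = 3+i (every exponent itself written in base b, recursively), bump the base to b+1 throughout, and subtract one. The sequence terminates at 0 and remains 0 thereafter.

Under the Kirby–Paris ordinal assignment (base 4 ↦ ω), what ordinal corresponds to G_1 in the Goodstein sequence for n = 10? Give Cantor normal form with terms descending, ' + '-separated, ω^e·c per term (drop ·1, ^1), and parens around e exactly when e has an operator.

ω^2

G_0=10  [base 3] 3^2 + 1  →[3↦4]→  4^2 + 1 = 17  −1 ⇒ G_1=16
G_1=16  [base 4] 4^2  →[4↦5]→  5^2 = 25  −1 ⇒ G_2=24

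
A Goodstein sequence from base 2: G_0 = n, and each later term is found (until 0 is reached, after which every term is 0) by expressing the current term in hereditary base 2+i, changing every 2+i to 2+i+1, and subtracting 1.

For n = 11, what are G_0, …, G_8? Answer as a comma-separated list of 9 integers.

11, 84, 1027, 15627, 279937, 5764801, 134217727, 2749609302, 70077777775

i=0: 11 = 2^(2 + 1) + 2 + 1 (b=2); 2→3: 3^(3 + 1) + 3 + 1 = 85; 85−1 = 84
i=1: 84 = 3^(3 + 1) + 3 (b=3); 3→4: 4^(4 + 1) + 4 = 1028; 1028−1 = 1027
i=2: 1027 = 4^(4 + 1) + 3 (b=4); 4→5: 5^(5 + 1) + 3 = 15628; 15628−1 = 15627
i=3: 15627 = 5^(5 + 1) + 2 (b=5); 5→6: 6^(6 + 1) + 2 = 279938; 279938−1 = 279937
i=4: 279937 = 6^(6 + 1) + 1 (b=6); 6→7: 7^(7 + 1) + 1 = 5764802; 5764802−1 = 5764801
i=5: 5764801 = 7^(7 + 1) (b=7); 7→8: 8^(8 + 1) = 134217728; 134217728−1 = 134217727
i=6: 134217727 = 7·8^8 + 7·8^7 + 7·8^6 + 7·8^5 + 7·8^4 + 7·8^3 + 7·8^2 + 7·8 + 7 (b=8); 8→9: 7·9^9 + 7·9^7 + 7·9^6 + 7·9^5 + 7·9^4 + 7·9^3 + 7·9^2 + 7·9 + 7 = 2749609303; 2749609303−1 = 2749609302
i=7: 2749609302 = 7·9^9 + 7·9^7 + 7·9^6 + 7·9^5 + 7·9^4 + 7·9^3 + 7·9^2 + 7·9 + 6 (b=9); 9→10: 7·10^10 + 7·10^7 + 7·10^6 + 7·10^5 + 7·10^4 + 7·10^3 + 7·10^2 + 7·10 + 6 = 70077777776; 70077777776−1 = 70077777775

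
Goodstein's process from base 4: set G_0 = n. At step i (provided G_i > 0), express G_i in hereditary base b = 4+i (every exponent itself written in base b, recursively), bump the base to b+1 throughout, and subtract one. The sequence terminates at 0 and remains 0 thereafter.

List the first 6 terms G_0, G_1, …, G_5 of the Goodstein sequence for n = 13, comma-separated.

[0] 13 ≡ 3·4 + 1 (base 4). Lift 5: 16. −1: 15.
[1] 15 ≡ 3·5 (base 5). Lift 6: 18. −1: 17.
[2] 17 ≡ 2·6 + 5 (base 6). Lift 7: 19. −1: 18.
[3] 18 ≡ 2·7 + 4 (base 7). Lift 8: 20. −1: 19.
[4] 19 ≡ 2·8 + 3 (base 8). Lift 9: 21. −1: 20.

13, 15, 17, 18, 19, 20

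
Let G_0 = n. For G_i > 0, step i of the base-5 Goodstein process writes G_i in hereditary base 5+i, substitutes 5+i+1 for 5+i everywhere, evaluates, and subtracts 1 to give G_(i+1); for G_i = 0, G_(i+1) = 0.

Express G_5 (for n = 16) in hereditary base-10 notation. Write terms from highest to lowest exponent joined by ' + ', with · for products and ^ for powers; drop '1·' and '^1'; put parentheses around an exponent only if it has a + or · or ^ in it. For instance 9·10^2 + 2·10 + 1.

(0) 16|_5 = 3·5 + 1 ↦ 3·6 + 1|_6 = 19 ⇒ 18
(1) 18|_6 = 3·6 ↦ 3·7|_7 = 21 ⇒ 20
(2) 20|_7 = 2·7 + 6 ↦ 2·8 + 6|_8 = 22 ⇒ 21
(3) 21|_8 = 2·8 + 5 ↦ 2·9 + 5|_9 = 23 ⇒ 22
(4) 22|_9 = 2·9 + 4 ↦ 2·10 + 4|_10 = 24 ⇒ 23
(5) 23|_10 = 2·10 + 3 ↦ 2·11 + 3|_11 = 25 ⇒ 24

2·10 + 3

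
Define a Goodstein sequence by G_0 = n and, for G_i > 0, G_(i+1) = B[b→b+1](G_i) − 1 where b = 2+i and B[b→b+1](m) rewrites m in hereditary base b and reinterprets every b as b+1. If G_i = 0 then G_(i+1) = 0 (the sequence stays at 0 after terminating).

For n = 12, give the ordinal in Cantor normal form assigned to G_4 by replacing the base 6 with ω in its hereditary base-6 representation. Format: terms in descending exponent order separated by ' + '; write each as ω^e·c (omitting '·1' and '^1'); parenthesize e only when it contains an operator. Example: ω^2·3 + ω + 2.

ω^(ω + 1) + ω^2·2 + ω + 5

G_0 = 12. HB_2(12) = 2^(2 + 1) + 2^2. Bump = 108. G_1 = 107.
G_1 = 107. HB_3(107) = 3^(3 + 1) + 2·3^2 + 2·3 + 2. Bump = 1066. G_2 = 1065.
G_2 = 1065. HB_4(1065) = 4^(4 + 1) + 2·4^2 + 2·4 + 1. Bump = 15686. G_3 = 15685.
G_3 = 15685. HB_5(15685) = 5^(5 + 1) + 2·5^2 + 2·5. Bump = 280020. G_4 = 280019.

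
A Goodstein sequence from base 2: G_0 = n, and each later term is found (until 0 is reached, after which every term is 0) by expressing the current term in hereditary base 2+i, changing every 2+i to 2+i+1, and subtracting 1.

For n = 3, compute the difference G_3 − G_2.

i=0: 3 = 2 + 1 (b=2); 2→3: 3 + 1 = 4; 4−1 = 3
i=1: 3 = 3 (b=3); 3→4: 4 = 4; 4−1 = 3
i=2: 3 = 3 (b=4); 4→5: 3 = 3; 3−1 = 2

-1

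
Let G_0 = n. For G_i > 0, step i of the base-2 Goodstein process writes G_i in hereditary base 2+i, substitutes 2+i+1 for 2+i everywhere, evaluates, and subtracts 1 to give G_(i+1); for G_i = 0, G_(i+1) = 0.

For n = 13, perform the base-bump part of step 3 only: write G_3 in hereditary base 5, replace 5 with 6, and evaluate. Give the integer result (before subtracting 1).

280712

base 2: 13 = 2^(2 + 1) + 2^2 + 1; at 3: 3^(3 + 1) + 3^3 + 1 = 109; next = 108
base 3: 108 = 3^(3 + 1) + 3^3; at 4: 4^(4 + 1) + 4^4 = 1280; next = 1279
base 4: 1279 = 4^(4 + 1) + 3·4^3 + 3·4^2 + 3·4 + 3; at 5: 5^(5 + 1) + 3·5^3 + 3·5^2 + 3·5 + 3 = 16093; next = 16092
base 5: 16092 = 5^(5 + 1) + 3·5^3 + 3·5^2 + 3·5 + 2; at 6: 6^(6 + 1) + 3·6^3 + 3·6^2 + 3·6 + 2 = 280712; next = 280711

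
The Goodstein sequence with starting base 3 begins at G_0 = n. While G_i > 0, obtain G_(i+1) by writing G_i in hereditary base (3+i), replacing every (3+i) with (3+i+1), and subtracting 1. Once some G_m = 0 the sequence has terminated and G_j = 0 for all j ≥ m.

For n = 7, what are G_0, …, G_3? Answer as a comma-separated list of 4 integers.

[0] 7 ≡ 2·3 + 1 (base 3). Lift 4: 9. −1: 8.
[1] 8 ≡ 2·4 (base 4). Lift 5: 10. −1: 9.
[2] 9 ≡ 5 + 4 (base 5). Lift 6: 10. −1: 9.

7, 8, 9, 9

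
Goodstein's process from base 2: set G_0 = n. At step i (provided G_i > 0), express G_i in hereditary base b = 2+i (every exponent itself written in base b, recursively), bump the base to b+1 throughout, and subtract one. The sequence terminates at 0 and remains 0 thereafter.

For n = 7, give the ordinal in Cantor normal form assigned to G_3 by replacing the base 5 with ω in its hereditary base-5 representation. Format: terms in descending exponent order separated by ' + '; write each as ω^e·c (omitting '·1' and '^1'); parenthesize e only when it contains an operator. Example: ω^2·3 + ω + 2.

ω^ω + 2

7 —HB2→ 2^2 + 2 + 1 —bump→ 3^3 + 3 + 1 = 31 —(−1)→ 30
30 —HB3→ 3^3 + 3 —bump→ 4^4 + 4 = 260 —(−1)→ 259
259 —HB4→ 4^4 + 3 —bump→ 5^5 + 3 = 3128 —(−1)→ 3127
3127 —HB5→ 5^5 + 2 —bump→ 6^6 + 2 = 46658 —(−1)→ 46657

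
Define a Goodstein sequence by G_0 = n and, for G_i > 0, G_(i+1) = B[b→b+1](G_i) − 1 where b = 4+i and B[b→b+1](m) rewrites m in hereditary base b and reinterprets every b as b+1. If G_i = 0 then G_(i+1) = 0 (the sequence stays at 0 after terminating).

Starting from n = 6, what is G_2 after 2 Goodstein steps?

base 4: 6 = 4 + 2; at 5: 5 + 2 = 7; next = 6
base 5: 6 = 5 + 1; at 6: 6 + 1 = 7; next = 6
base 6: 6 = 6; at 7: 7 = 7; next = 6

6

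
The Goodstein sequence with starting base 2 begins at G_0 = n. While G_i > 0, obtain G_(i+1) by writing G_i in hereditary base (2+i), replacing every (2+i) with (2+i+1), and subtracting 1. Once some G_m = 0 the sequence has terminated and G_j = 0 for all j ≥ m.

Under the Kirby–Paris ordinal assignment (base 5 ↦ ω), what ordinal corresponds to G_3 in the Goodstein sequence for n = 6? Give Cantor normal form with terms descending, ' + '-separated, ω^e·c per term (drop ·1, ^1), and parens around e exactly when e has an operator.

(0) 6|_2 = 2^2 + 2 ↦ 3^3 + 3|_3 = 30 ⇒ 29
(1) 29|_3 = 3^3 + 2 ↦ 4^4 + 2|_4 = 258 ⇒ 257
(2) 257|_4 = 4^4 + 1 ↦ 5^5 + 1|_5 = 3126 ⇒ 3125
(3) 3125|_5 = 5^5 ↦ 6^6|_6 = 46656 ⇒ 46655

ω^ω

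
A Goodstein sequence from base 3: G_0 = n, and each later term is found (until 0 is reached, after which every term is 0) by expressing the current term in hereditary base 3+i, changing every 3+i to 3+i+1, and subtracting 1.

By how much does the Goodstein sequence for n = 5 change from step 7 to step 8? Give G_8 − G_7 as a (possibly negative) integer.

-1

i=0: 5 = 3 + 2 (b=3); 3→4: 4 + 2 = 6; 6−1 = 5
i=1: 5 = 4 + 1 (b=4); 4→5: 5 + 1 = 6; 6−1 = 5
i=2: 5 = 5 (b=5); 5→6: 6 = 6; 6−1 = 5
i=3: 5 = 5 (b=6); 6→7: 5 = 5; 5−1 = 4
i=4: 4 = 4 (b=7); 7→8: 4 = 4; 4−1 = 3
i=5: 3 = 3 (b=8); 8→9: 3 = 3; 3−1 = 2
i=6: 2 = 2 (b=9); 9→10: 2 = 2; 2−1 = 1
i=7: 1 = 1 (b=10); 10→11: 1 = 1; 1−1 = 0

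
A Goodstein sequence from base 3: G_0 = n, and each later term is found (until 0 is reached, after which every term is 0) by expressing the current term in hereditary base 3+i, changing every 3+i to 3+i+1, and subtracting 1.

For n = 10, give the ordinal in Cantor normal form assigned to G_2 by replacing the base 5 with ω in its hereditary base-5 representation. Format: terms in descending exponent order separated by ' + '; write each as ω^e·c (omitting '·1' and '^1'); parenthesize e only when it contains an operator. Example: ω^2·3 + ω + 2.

ω·4 + 4

i=0: 10 = 3^2 + 1 (b=3); 3→4: 4^2 + 1 = 17; 17−1 = 16
i=1: 16 = 4^2 (b=4); 4→5: 5^2 = 25; 25−1 = 24
i=2: 24 = 4·5 + 4 (b=5); 5→6: 4·6 + 4 = 28; 28−1 = 27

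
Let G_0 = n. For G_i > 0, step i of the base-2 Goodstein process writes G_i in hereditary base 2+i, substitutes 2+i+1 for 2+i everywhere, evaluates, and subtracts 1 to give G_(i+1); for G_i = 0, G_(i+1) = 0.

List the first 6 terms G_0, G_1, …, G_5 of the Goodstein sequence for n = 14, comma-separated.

i=0: 14 = 2^(2 + 1) + 2^2 + 2 (b=2); 2→3: 3^(3 + 1) + 3^3 + 3 = 111; 111−1 = 110
i=1: 110 = 3^(3 + 1) + 3^3 + 2 (b=3); 3→4: 4^(4 + 1) + 4^4 + 2 = 1282; 1282−1 = 1281
i=2: 1281 = 4^(4 + 1) + 4^4 + 1 (b=4); 4→5: 5^(5 + 1) + 5^5 + 1 = 18751; 18751−1 = 18750
i=3: 18750 = 5^(5 + 1) + 5^5 (b=5); 5→6: 6^(6 + 1) + 6^6 = 326592; 326592−1 = 326591
i=4: 326591 = 6^(6 + 1) + 5·6^5 + 5·6^4 + 5·6^3 + 5·6^2 + 5·6 + 5 (b=6); 6→7: 7^(7 + 1) + 5·7^5 + 5·7^4 + 5·7^3 + 5·7^2 + 5·7 + 5 = 5862841; 5862841−1 = 5862840

14, 110, 1281, 18750, 326591, 5862840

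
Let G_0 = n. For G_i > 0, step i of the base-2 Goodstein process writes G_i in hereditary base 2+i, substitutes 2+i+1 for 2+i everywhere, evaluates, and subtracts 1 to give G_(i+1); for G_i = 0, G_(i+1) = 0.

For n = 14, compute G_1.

(0) 14|_2 = 2^(2 + 1) + 2^2 + 2 ↦ 3^(3 + 1) + 3^3 + 3|_3 = 111 ⇒ 110
(1) 110|_3 = 3^(3 + 1) + 3^3 + 2 ↦ 4^(4 + 1) + 4^4 + 2|_4 = 1282 ⇒ 1281

110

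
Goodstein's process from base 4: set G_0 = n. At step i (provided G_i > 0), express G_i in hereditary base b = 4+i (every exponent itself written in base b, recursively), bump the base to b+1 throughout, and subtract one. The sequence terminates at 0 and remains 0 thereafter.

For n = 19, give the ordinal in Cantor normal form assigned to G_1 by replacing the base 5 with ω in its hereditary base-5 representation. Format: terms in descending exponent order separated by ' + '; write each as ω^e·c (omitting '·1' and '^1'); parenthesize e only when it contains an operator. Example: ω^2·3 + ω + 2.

ω^2 + 2

[0] 19 ≡ 4^2 + 3 (base 4). Lift 5: 28. −1: 27.
[1] 27 ≡ 5^2 + 2 (base 5). Lift 6: 38. −1: 37.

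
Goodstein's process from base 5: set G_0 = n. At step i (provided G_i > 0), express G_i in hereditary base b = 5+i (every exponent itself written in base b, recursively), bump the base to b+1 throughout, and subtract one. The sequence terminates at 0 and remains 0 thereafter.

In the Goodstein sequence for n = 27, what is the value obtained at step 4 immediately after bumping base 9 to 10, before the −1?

G_0=27  [base 5] 5^2 + 2  →[5↦6]→  6^2 + 2 = 38  −1 ⇒ G_1=37
G_1=37  [base 6] 6^2 + 1  →[6↦7]→  7^2 + 1 = 50  −1 ⇒ G_2=49
G_2=49  [base 7] 7^2  →[7↦8]→  8^2 = 64  −1 ⇒ G_3=63
G_3=63  [base 8] 7·8 + 7  →[8↦9]→  7·9 + 7 = 70  −1 ⇒ G_4=69

76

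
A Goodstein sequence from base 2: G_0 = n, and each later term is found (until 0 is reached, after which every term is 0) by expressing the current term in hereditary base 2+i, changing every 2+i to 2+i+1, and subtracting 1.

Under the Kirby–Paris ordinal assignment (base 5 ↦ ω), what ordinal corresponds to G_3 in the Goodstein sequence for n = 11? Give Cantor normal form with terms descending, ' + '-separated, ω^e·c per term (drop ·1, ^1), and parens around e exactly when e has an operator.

ω^(ω + 1) + 2

step 0: 11 = 2^(2 + 1) + 2 + 1; sub 3 for 2: 3^(3 + 1) + 3 + 1; = 85; G_1 = 85−1 = 84
step 1: 84 = 3^(3 + 1) + 3; sub 4 for 3: 4^(4 + 1) + 4; = 1028; G_2 = 1028−1 = 1027
step 2: 1027 = 4^(4 + 1) + 3; sub 5 for 4: 5^(5 + 1) + 3; = 15628; G_3 = 15628−1 = 15627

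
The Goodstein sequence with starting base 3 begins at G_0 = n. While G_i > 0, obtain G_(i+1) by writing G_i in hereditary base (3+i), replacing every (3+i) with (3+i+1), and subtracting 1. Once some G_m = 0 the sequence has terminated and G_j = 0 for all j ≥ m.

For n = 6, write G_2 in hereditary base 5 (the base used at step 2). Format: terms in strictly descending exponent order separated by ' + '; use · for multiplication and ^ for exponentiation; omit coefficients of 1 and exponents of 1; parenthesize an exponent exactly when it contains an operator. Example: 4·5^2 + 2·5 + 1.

i=0: 6 = 2·3 (b=3); 3→4: 2·4 = 8; 8−1 = 7
i=1: 7 = 4 + 3 (b=4); 4→5: 5 + 3 = 8; 8−1 = 7
i=2: 7 = 5 + 2 (b=5); 5→6: 6 + 2 = 8; 8−1 = 7

5 + 2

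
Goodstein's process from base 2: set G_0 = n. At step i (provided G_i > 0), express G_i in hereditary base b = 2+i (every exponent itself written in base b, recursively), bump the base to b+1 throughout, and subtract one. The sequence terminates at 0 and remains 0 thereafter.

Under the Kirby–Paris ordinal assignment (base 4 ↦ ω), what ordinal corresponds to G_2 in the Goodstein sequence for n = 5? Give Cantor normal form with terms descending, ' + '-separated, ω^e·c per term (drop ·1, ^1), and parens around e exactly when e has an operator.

G_0 = 5. HB_2(5) = 2^2 + 1. Bump = 28. G_1 = 27.
G_1 = 27. HB_3(27) = 3^3. Bump = 256. G_2 = 255.

ω^3·3 + ω^2·3 + ω·3 + 3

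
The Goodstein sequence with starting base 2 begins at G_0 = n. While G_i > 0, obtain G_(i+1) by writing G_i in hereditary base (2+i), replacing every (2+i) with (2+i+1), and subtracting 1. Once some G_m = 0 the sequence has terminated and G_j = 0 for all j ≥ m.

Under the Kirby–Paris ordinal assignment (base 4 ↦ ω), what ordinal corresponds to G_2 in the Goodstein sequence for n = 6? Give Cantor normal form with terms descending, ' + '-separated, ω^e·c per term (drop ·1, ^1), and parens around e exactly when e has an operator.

ω^ω + 1

G_0=6  [base 2] 2^2 + 2  →[2↦3]→  3^3 + 3 = 30  −1 ⇒ G_1=29
G_1=29  [base 3] 3^3 + 2  →[3↦4]→  4^4 + 2 = 258  −1 ⇒ G_2=257
G_2=257  [base 4] 4^4 + 1  →[4↦5]→  5^5 + 1 = 3126  −1 ⇒ G_3=3125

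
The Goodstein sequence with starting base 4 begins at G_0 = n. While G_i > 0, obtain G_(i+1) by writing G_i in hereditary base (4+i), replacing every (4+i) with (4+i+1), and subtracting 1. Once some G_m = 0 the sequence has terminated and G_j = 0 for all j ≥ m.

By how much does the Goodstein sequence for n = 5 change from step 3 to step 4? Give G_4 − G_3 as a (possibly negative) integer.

-1

G_0=5  [base 4] 4 + 1  →[4↦5]→  5 + 1 = 6  −1 ⇒ G_1=5
G_1=5  [base 5] 5  →[5↦6]→  6 = 6  −1 ⇒ G_2=5
G_2=5  [base 6] 5  →[6↦7]→  5 = 5  −1 ⇒ G_3=4
G_3=4  [base 7] 4  →[7↦8]→  4 = 4  −1 ⇒ G_4=3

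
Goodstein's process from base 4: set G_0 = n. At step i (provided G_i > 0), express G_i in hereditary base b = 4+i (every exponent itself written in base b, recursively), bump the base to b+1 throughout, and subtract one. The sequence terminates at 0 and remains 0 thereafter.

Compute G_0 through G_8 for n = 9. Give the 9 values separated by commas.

[0] 9 ≡ 2·4 + 1 (base 4). Lift 5: 11. −1: 10.
[1] 10 ≡ 2·5 (base 5). Lift 6: 12. −1: 11.
[2] 11 ≡ 6 + 5 (base 6). Lift 7: 12. −1: 11.
[3] 11 ≡ 7 + 4 (base 7). Lift 8: 12. −1: 11.
[4] 11 ≡ 8 + 3 (base 8). Lift 9: 12. −1: 11.
[5] 11 ≡ 9 + 2 (base 9). Lift 10: 12. −1: 11.
[6] 11 ≡ 10 + 1 (base 10). Lift 11: 12. −1: 11.
[7] 11 ≡ 11 (base 11). Lift 12: 12. −1: 11.

9, 10, 11, 11, 11, 11, 11, 11, 11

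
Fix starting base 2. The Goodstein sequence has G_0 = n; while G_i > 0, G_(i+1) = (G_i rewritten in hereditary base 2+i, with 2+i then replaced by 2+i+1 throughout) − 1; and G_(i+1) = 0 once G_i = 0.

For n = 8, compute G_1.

base 2: 8 = 2^(2 + 1); at 3: 3^(3 + 1) = 81; next = 80
base 3: 80 = 2·3^3 + 2·3^2 + 2·3 + 2; at 4: 2·4^4 + 2·4^2 + 2·4 + 2 = 554; next = 553

80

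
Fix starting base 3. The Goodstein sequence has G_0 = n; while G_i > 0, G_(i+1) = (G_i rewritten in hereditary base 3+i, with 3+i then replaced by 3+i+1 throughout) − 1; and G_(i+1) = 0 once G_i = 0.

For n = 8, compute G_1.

base 3: 8 = 2·3 + 2; at 4: 2·4 + 2 = 10; next = 9
base 4: 9 = 2·4 + 1; at 5: 2·5 + 1 = 11; next = 10

9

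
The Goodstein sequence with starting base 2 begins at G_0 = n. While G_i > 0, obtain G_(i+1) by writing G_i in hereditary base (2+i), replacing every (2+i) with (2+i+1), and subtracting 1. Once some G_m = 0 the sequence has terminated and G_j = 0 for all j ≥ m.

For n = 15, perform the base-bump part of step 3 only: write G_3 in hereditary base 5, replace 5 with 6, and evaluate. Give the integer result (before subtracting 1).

326594

base 2: 15 = 2^(2 + 1) + 2^2 + 2 + 1; at 3: 3^(3 + 1) + 3^3 + 3 + 1 = 112; next = 111
base 3: 111 = 3^(3 + 1) + 3^3 + 3; at 4: 4^(4 + 1) + 4^4 + 4 = 1284; next = 1283
base 4: 1283 = 4^(4 + 1) + 4^4 + 3; at 5: 5^(5 + 1) + 5^5 + 3 = 18753; next = 18752
base 5: 18752 = 5^(5 + 1) + 5^5 + 2; at 6: 6^(6 + 1) + 6^6 + 2 = 326594; next = 326593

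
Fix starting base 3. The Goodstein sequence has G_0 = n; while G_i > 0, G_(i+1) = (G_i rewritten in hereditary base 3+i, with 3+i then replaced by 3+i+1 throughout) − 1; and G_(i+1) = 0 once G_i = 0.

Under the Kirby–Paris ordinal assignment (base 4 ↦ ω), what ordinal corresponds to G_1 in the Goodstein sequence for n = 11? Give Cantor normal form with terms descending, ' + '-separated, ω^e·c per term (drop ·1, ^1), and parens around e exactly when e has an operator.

[0] 11 ≡ 3^2 + 2 (base 3). Lift 4: 18. −1: 17.
[1] 17 ≡ 4^2 + 1 (base 4). Lift 5: 26. −1: 25.

ω^2 + 1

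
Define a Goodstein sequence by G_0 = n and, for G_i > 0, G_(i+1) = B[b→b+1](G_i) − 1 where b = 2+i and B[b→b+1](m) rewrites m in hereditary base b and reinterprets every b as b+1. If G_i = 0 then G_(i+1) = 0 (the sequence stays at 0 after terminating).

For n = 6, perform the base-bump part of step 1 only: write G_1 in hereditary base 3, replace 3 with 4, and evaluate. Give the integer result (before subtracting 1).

G_0=6  [base 2] 2^2 + 2  →[2↦3]→  3^3 + 3 = 30  −1 ⇒ G_1=29
G_1=29  [base 3] 3^3 + 2  →[3↦4]→  4^4 + 2 = 258  −1 ⇒ G_2=257

258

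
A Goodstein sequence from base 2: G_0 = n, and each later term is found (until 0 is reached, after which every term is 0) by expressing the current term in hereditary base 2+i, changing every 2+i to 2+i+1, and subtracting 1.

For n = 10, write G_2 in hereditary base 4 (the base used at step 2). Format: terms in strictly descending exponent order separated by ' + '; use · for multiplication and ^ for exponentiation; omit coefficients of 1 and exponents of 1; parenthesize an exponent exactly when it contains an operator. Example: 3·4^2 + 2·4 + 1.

4^(4 + 1) + 1

G_0 = 10. HB_2(10) = 2^(2 + 1) + 2. Bump = 84. G_1 = 83.
G_1 = 83. HB_3(83) = 3^(3 + 1) + 2. Bump = 1026. G_2 = 1025.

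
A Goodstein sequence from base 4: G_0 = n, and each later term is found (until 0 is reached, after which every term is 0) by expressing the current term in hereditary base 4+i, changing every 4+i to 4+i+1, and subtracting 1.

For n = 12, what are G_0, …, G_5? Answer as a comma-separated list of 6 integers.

12, 14, 15, 16, 17, 18

base 4: 12 = 3·4; at 5: 3·5 = 15; next = 14
base 5: 14 = 2·5 + 4; at 6: 2·6 + 4 = 16; next = 15
base 6: 15 = 2·6 + 3; at 7: 2·7 + 3 = 17; next = 16
base 7: 16 = 2·7 + 2; at 8: 2·8 + 2 = 18; next = 17
base 8: 17 = 2·8 + 1; at 9: 2·9 + 1 = 19; next = 18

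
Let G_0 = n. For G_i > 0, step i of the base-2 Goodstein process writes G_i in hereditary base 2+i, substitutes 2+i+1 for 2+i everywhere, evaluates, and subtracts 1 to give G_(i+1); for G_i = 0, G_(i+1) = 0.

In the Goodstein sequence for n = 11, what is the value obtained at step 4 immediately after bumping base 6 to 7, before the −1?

5764802

11 —HB2→ 2^(2 + 1) + 2 + 1 —bump→ 3^(3 + 1) + 3 + 1 = 85 —(−1)→ 84
84 —HB3→ 3^(3 + 1) + 3 —bump→ 4^(4 + 1) + 4 = 1028 —(−1)→ 1027
1027 —HB4→ 4^(4 + 1) + 3 —bump→ 5^(5 + 1) + 3 = 15628 —(−1)→ 15627
15627 —HB5→ 5^(5 + 1) + 2 —bump→ 6^(6 + 1) + 2 = 279938 —(−1)→ 279937
279937 —HB6→ 6^(6 + 1) + 1 —bump→ 7^(7 + 1) + 1 = 5764802 —(−1)→ 5764801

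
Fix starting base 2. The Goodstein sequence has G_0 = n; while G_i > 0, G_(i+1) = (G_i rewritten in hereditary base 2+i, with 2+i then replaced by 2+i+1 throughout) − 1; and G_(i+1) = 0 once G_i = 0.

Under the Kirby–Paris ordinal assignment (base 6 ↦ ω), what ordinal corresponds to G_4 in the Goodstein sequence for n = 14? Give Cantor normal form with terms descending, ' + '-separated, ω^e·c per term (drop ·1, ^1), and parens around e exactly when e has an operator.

ω^(ω + 1) + ω^5·5 + ω^4·5 + ω^3·5 + ω^2·5 + ω·5 + 5

G_0=14  [base 2] 2^(2 + 1) + 2^2 + 2  →[2↦3]→  3^(3 + 1) + 3^3 + 3 = 111  −1 ⇒ G_1=110
G_1=110  [base 3] 3^(3 + 1) + 3^3 + 2  →[3↦4]→  4^(4 + 1) + 4^4 + 2 = 1282  −1 ⇒ G_2=1281
G_2=1281  [base 4] 4^(4 + 1) + 4^4 + 1  →[4↦5]→  5^(5 + 1) + 5^5 + 1 = 18751  −1 ⇒ G_3=18750
G_3=18750  [base 5] 5^(5 + 1) + 5^5  →[5↦6]→  6^(6 + 1) + 6^6 = 326592  −1 ⇒ G_4=326591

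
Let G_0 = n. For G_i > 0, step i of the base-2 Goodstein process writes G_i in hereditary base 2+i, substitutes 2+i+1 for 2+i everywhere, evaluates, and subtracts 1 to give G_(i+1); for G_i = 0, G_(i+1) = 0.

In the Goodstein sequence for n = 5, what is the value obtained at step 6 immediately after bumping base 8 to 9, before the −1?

2455

5 —HB2→ 2^2 + 1 —bump→ 3^3 + 1 = 28 —(−1)→ 27
27 —HB3→ 3^3 —bump→ 4^4 = 256 —(−1)→ 255
255 —HB4→ 3·4^3 + 3·4^2 + 3·4 + 3 —bump→ 3·5^3 + 3·5^2 + 3·5 + 3 = 468 —(−1)→ 467
467 —HB5→ 3·5^3 + 3·5^2 + 3·5 + 2 —bump→ 3·6^3 + 3·6^2 + 3·6 + 2 = 776 —(−1)→ 775
775 —HB6→ 3·6^3 + 3·6^2 + 3·6 + 1 —bump→ 3·7^3 + 3·7^2 + 3·7 + 1 = 1198 —(−1)→ 1197
1197 —HB7→ 3·7^3 + 3·7^2 + 3·7 —bump→ 3·8^3 + 3·8^2 + 3·8 = 1752 —(−1)→ 1751
1751 —HB8→ 3·8^3 + 3·8^2 + 2·8 + 7 —bump→ 3·9^3 + 3·9^2 + 2·9 + 7 = 2455 —(−1)→ 2454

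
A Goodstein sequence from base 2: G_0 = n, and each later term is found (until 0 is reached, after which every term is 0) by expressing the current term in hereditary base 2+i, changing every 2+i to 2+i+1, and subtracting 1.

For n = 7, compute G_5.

step 0: 7 = 2^2 + 2 + 1; sub 3 for 2: 3^3 + 3 + 1; = 31; G_1 = 31−1 = 30
step 1: 30 = 3^3 + 3; sub 4 for 3: 4^4 + 4; = 260; G_2 = 260−1 = 259
step 2: 259 = 4^4 + 3; sub 5 for 4: 5^5 + 3; = 3128; G_3 = 3128−1 = 3127
step 3: 3127 = 5^5 + 2; sub 6 for 5: 6^6 + 2; = 46658; G_4 = 46658−1 = 46657
step 4: 46657 = 6^6 + 1; sub 7 for 6: 7^7 + 1; = 823544; G_5 = 823544−1 = 823543
step 5: 823543 = 7^7; sub 8 for 7: 8^8; = 16777216; G_6 = 16777216−1 = 16777215

823543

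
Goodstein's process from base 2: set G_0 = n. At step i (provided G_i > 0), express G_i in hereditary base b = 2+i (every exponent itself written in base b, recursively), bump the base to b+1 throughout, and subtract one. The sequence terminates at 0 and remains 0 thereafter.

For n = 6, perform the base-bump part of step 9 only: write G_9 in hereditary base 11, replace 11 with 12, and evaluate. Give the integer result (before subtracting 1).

1357260

i=0: 6 = 2^2 + 2 (b=2); 2→3: 3^3 + 3 = 30; 30−1 = 29
i=1: 29 = 3^3 + 2 (b=3); 3→4: 4^4 + 2 = 258; 258−1 = 257
i=2: 257 = 4^4 + 1 (b=4); 4→5: 5^5 + 1 = 3126; 3126−1 = 3125
i=3: 3125 = 5^5 (b=5); 5→6: 6^6 = 46656; 46656−1 = 46655
i=4: 46655 = 5·6^5 + 5·6^4 + 5·6^3 + 5·6^2 + 5·6 + 5 (b=6); 6→7: 5·7^5 + 5·7^4 + 5·7^3 + 5·7^2 + 5·7 + 5 = 98040; 98040−1 = 98039
i=5: 98039 = 5·7^5 + 5·7^4 + 5·7^3 + 5·7^2 + 5·7 + 4 (b=7); 7→8: 5·8^5 + 5·8^4 + 5·8^3 + 5·8^2 + 5·8 + 4 = 187244; 187244−1 = 187243
i=6: 187243 = 5·8^5 + 5·8^4 + 5·8^3 + 5·8^2 + 5·8 + 3 (b=8); 8→9: 5·9^5 + 5·9^4 + 5·9^3 + 5·9^2 + 5·9 + 3 = 332148; 332148−1 = 332147
i=7: 332147 = 5·9^5 + 5·9^4 + 5·9^3 + 5·9^2 + 5·9 + 2 (b=9); 9→10: 5·10^5 + 5·10^4 + 5·10^3 + 5·10^2 + 5·10 + 2 = 555552; 555552−1 = 555551
i=8: 555551 = 5·10^5 + 5·10^4 + 5·10^3 + 5·10^2 + 5·10 + 1 (b=10); 10→11: 5·11^5 + 5·11^4 + 5·11^3 + 5·11^2 + 5·11 + 1 = 885776; 885776−1 = 885775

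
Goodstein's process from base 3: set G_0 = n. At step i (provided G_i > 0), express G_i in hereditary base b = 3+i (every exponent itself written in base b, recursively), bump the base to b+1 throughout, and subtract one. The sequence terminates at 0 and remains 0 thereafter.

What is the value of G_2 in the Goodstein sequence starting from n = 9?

17

i=0: 9 = 3^2 (b=3); 3→4: 4^2 = 16; 16−1 = 15
i=1: 15 = 3·4 + 3 (b=4); 4→5: 3·5 + 3 = 18; 18−1 = 17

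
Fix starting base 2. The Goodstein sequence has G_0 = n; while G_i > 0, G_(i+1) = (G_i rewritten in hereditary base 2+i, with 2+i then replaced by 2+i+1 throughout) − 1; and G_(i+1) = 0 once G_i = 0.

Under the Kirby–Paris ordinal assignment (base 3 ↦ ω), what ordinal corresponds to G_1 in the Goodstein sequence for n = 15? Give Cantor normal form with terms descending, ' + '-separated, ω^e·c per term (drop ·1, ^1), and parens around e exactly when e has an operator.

G_0=15  [base 2] 2^(2 + 1) + 2^2 + 2 + 1  →[2↦3]→  3^(3 + 1) + 3^3 + 3 + 1 = 112  −1 ⇒ G_1=111
G_1=111  [base 3] 3^(3 + 1) + 3^3 + 3  →[3↦4]→  4^(4 + 1) + 4^4 + 4 = 1284  −1 ⇒ G_2=1283

ω^(ω + 1) + ω^ω + ω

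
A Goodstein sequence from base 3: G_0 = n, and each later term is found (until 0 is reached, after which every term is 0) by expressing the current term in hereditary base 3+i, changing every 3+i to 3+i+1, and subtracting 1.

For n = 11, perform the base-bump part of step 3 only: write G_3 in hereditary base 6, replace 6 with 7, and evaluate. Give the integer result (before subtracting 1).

base 3: 11 = 3^2 + 2; at 4: 4^2 + 2 = 18; next = 17
base 4: 17 = 4^2 + 1; at 5: 5^2 + 1 = 26; next = 25
base 5: 25 = 5^2; at 6: 6^2 = 36; next = 35
base 6: 35 = 5·6 + 5; at 7: 5·7 + 5 = 40; next = 39

40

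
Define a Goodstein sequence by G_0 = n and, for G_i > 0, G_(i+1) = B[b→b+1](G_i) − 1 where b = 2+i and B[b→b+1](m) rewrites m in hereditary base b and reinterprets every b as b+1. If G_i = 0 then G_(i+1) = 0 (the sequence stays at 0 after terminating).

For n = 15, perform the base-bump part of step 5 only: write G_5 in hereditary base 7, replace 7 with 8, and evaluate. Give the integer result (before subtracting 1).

150994944

G_0=15  [base 2] 2^(2 + 1) + 2^2 + 2 + 1  →[2↦3]→  3^(3 + 1) + 3^3 + 3 + 1 = 112  −1 ⇒ G_1=111
G_1=111  [base 3] 3^(3 + 1) + 3^3 + 3  →[3↦4]→  4^(4 + 1) + 4^4 + 4 = 1284  −1 ⇒ G_2=1283
G_2=1283  [base 4] 4^(4 + 1) + 4^4 + 3  →[4↦5]→  5^(5 + 1) + 5^5 + 3 = 18753  −1 ⇒ G_3=18752
G_3=18752  [base 5] 5^(5 + 1) + 5^5 + 2  →[5↦6]→  6^(6 + 1) + 6^6 + 2 = 326594  −1 ⇒ G_4=326593
G_4=326593  [base 6] 6^(6 + 1) + 6^6 + 1  →[6↦7]→  7^(7 + 1) + 7^7 + 1 = 6588345  −1 ⇒ G_5=6588344
G_5=6588344  [base 7] 7^(7 + 1) + 7^7  →[7↦8]→  8^(8 + 1) + 8^8 = 150994944  −1 ⇒ G_6=150994943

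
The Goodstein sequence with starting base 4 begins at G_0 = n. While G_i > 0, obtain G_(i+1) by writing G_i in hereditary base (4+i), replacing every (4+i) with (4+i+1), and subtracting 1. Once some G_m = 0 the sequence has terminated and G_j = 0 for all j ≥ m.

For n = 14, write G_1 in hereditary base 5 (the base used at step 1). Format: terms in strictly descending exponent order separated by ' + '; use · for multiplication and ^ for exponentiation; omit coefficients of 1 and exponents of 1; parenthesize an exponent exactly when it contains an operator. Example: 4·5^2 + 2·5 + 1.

[0] 14 ≡ 3·4 + 2 (base 4). Lift 5: 17. −1: 16.
[1] 16 ≡ 3·5 + 1 (base 5). Lift 6: 19. −1: 18.

3·5 + 1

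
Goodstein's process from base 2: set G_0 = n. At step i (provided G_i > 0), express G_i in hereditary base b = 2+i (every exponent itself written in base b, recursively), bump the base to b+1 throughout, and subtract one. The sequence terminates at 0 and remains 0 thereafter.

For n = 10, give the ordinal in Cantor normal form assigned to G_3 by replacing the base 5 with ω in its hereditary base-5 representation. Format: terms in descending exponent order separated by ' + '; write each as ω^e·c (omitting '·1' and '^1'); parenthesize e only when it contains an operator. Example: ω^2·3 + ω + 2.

G_0=10  [base 2] 2^(2 + 1) + 2  →[2↦3]→  3^(3 + 1) + 3 = 84  −1 ⇒ G_1=83
G_1=83  [base 3] 3^(3 + 1) + 2  →[3↦4]→  4^(4 + 1) + 2 = 1026  −1 ⇒ G_2=1025
G_2=1025  [base 4] 4^(4 + 1) + 1  →[4↦5]→  5^(5 + 1) + 1 = 15626  −1 ⇒ G_3=15625

ω^(ω + 1)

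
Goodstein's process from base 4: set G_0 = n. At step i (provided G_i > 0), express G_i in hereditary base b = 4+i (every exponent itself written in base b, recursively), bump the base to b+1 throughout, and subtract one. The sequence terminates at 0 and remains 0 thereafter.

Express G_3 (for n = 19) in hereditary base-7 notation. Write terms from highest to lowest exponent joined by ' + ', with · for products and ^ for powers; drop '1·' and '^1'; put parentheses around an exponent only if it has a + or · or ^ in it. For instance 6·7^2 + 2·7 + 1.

7^2

[0] 19 ≡ 4^2 + 3 (base 4). Lift 5: 28. −1: 27.
[1] 27 ≡ 5^2 + 2 (base 5). Lift 6: 38. −1: 37.
[2] 37 ≡ 6^2 + 1 (base 6). Lift 7: 50. −1: 49.
[3] 49 ≡ 7^2 (base 7). Lift 8: 64. −1: 63.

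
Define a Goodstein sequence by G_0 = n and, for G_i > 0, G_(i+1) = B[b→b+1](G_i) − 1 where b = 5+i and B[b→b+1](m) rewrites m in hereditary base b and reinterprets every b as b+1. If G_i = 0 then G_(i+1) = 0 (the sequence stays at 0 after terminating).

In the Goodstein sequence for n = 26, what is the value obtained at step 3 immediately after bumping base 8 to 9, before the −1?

[0] 26 ≡ 5^2 + 1 (base 5). Lift 6: 37. −1: 36.
[1] 36 ≡ 6^2 (base 6). Lift 7: 49. −1: 48.
[2] 48 ≡ 6·7 + 6 (base 7). Lift 8: 54. −1: 53.

59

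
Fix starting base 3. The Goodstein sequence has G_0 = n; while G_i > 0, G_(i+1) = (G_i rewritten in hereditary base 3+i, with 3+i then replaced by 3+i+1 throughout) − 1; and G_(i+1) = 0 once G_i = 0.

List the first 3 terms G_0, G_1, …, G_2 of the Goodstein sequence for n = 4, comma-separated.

4, 4, 4

base 3: 4 = 3 + 1; at 4: 4 + 1 = 5; next = 4
base 4: 4 = 4; at 5: 5 = 5; next = 4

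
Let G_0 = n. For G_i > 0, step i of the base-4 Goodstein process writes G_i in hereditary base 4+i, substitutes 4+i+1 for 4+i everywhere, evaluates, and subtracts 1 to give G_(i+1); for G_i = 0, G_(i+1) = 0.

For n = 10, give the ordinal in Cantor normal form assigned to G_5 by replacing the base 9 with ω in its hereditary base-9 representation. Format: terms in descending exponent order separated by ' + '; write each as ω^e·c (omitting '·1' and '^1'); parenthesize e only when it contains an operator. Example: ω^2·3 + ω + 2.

ω + 4

G_0=10  [base 4] 2·4 + 2  →[4↦5]→  2·5 + 2 = 12  −1 ⇒ G_1=11
G_1=11  [base 5] 2·5 + 1  →[5↦6]→  2·6 + 1 = 13  −1 ⇒ G_2=12
G_2=12  [base 6] 2·6  →[6↦7]→  2·7 = 14  −1 ⇒ G_3=13
G_3=13  [base 7] 7 + 6  →[7↦8]→  8 + 6 = 14  −1 ⇒ G_4=13
G_4=13  [base 8] 8 + 5  →[8↦9]→  9 + 5 = 14  −1 ⇒ G_5=13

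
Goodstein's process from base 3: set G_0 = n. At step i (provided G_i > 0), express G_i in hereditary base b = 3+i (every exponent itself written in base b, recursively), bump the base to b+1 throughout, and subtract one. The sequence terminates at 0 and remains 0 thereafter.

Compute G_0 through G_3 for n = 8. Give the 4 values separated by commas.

8, 9, 10, 11

i=0: 8 = 2·3 + 2 (b=3); 3→4: 2·4 + 2 = 10; 10−1 = 9
i=1: 9 = 2·4 + 1 (b=4); 4→5: 2·5 + 1 = 11; 11−1 = 10
i=2: 10 = 2·5 (b=5); 5→6: 2·6 = 12; 12−1 = 11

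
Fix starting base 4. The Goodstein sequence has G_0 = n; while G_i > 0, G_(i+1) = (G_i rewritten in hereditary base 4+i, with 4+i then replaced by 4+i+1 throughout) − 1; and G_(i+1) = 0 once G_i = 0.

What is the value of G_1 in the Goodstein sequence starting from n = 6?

6

i=0: 6 = 4 + 2 (b=4); 4→5: 5 + 2 = 7; 7−1 = 6
i=1: 6 = 5 + 1 (b=5); 5→6: 6 + 1 = 7; 7−1 = 6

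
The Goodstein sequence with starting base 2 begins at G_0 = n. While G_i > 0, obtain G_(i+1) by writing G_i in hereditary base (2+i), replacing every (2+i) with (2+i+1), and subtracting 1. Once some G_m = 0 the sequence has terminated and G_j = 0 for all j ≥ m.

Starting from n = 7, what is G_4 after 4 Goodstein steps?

G_0=7  [base 2] 2^2 + 2 + 1  →[2↦3]→  3^3 + 3 + 1 = 31  −1 ⇒ G_1=30
G_1=30  [base 3] 3^3 + 3  →[3↦4]→  4^4 + 4 = 260  −1 ⇒ G_2=259
G_2=259  [base 4] 4^4 + 3  →[4↦5]→  5^5 + 3 = 3128  −1 ⇒ G_3=3127
G_3=3127  [base 5] 5^5 + 2  →[5↦6]→  6^6 + 2 = 46658  −1 ⇒ G_4=46657
G_4=46657  [base 6] 6^6 + 1  →[6↦7]→  7^7 + 1 = 823544  −1 ⇒ G_5=823543

46657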